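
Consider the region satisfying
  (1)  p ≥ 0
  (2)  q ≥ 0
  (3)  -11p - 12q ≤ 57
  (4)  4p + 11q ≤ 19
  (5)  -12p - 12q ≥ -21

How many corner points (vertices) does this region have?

4

Intersecting each pair of boundary lines and keeping only the points that satisfy every inequality leaves:
  (0, 0)
  (0, 19/11)
  (7/4, 0)
  (1/28, 12/7)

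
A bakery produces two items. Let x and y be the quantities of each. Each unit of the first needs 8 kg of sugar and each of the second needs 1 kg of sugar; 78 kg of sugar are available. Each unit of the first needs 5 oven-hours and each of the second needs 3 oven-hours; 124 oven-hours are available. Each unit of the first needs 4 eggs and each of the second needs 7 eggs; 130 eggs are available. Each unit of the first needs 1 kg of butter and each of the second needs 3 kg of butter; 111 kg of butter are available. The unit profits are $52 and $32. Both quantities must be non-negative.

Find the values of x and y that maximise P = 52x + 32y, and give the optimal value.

Corner points and P = 52x + 32y:
  (0, 0) → P = 0
  (0, 130/7) → P = 4160/7
  (39/4, 0) → P = 507
  (8, 14) → P = 864

At the optimal vertex, 8x + y = 78 and 4x + 7y = 130.
Solving simultaneously gives x = 8, y = 14.

x = 8, y = 14, maximum P = 864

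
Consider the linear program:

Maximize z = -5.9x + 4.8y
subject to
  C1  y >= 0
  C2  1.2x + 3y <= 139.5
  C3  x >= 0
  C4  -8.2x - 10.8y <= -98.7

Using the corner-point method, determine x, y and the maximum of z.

Corner points and z = -5.9x + 4.8y:
  (465/4, 0) → z = -5487/8
  (987/82, 0) → z = -58233/820
  (0, 93/2) → z = 1116/5
  (0, 329/36) → z = 658/15

x = 0, y = 46.5, maximum z = 223.2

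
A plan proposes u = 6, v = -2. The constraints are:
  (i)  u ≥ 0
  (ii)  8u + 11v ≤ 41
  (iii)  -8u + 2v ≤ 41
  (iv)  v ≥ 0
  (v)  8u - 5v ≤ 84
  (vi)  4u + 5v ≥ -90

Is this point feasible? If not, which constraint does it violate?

Constraint (iv): v = -2, which is not ≥ 0. All other constraints are satisfied.

not feasible — violates (iv)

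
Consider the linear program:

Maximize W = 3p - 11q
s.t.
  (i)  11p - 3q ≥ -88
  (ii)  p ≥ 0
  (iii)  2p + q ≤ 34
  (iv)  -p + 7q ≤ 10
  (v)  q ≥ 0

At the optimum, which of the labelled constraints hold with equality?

(iii) and (v)

Feasible corners and W = 3p - 11q:
  (0, 10/7) → W = -110/7
  (0, 0) → W = 0
  (76/5, 18/5) → W = 6
  (17, 0) → W = 51

The maximum is at (17, 0). Substituting into each constraint, equality holds for (iii) and (v); the remaining constraints have slack.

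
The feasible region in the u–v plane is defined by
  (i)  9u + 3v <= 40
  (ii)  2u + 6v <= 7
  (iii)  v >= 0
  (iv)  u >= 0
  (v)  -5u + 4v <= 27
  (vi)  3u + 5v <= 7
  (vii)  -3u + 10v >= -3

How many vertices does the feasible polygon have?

The feasible vertices (each the meet of two boundaries and inside every other half-plane) are:
  (0, 7/6)
  (7/8, 7/8)
  (0, 0)
  (1, 0)
  (17/9, 4/15)

5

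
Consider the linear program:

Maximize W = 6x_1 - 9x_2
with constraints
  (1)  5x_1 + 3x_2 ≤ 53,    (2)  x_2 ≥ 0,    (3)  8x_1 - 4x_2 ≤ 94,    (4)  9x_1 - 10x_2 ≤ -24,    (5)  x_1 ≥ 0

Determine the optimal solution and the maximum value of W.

x_1 = 0, x_2 = 12/5, maximum W = -108/5

Extreme points and W = 6x_1 - 9x_2:
  (458/77, 597/77) → W = -375/11
  (0, 53/3) → W = -159
  (0, 12/5) → W = -108/5

At the optimal vertex, 9x_1 - 10x_2 = -24 and x_1 = 0.
Solving simultaneously gives x_1 = 0, x_2 = 12/5.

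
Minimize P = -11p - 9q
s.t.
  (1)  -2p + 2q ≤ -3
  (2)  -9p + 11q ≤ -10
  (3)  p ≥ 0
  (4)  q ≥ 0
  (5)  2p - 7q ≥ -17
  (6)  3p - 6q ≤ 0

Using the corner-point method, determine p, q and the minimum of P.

p = 34/3, q = 17/3, minimum P = -527/3

Feasible corners and P = -11p - 9q:
  (13/4, 7/4) → P = -103/2
  (3, 3/2) → P = -93/2
  (257/41, 173/41) → P = -4384/41
  (34/3, 17/3) → P = -527/3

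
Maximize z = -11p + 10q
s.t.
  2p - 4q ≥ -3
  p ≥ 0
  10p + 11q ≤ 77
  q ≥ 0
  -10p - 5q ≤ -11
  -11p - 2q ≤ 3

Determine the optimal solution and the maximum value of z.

Extreme points and z = -11p + 10q:
  (275/62, 92/31) → z = -1185/62
  (29/50, 26/25) → z = 201/50
  (77/10, 0) → z = -847/10
  (11/10, 0) → z = -121/10

p = 29/50, q = 26/25, maximum z = 201/50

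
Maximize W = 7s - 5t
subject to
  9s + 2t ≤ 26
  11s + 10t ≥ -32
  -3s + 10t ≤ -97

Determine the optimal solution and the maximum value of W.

Feasible corners and W = 7s - 5t:
  (81/17, -287/34) → W = 2569/34
  (227/48, -265/32) → W = 7153/96
  (65/14, -1163/140) → W = 2073/28

The optimum lies where 9s + 2t = 26 and 11s + 10t = -32.
Solving simultaneously gives s = 81/17, t = -287/34.

s = 81/17, t = -287/34, maximum W = 2569/34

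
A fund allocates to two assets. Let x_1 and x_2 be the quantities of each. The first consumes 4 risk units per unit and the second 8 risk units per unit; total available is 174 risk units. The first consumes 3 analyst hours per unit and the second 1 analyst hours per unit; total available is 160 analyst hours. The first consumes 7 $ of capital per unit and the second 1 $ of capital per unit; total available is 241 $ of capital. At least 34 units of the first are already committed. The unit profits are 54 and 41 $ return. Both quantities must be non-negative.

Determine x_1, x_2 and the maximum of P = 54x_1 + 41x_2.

x_1 = 34, x_2 = 3, maximum P = 1959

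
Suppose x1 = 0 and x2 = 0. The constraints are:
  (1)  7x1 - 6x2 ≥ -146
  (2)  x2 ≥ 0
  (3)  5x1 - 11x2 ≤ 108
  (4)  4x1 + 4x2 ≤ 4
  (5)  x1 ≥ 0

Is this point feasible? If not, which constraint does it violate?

feasible

(1): 0 ≥ -146 ✓
(2): 0 ≥ 0 ✓
(3): 0 ≤ 108 ✓
(4): 0 ≤ 4 ✓
(5): 0 ≥ 0 ✓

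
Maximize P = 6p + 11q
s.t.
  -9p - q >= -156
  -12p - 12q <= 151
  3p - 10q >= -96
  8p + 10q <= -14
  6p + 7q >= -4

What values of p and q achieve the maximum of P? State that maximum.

Feasible corners and P = 6p + 11q:
  (787/41, -687/41) → P = -2835/41
  (1096/57, -324/19) → P = -1372/19
  (29/2, -13) → P = -56

The optimum lies where 8p + 10q = -14 and 6p + 7q = -4.
Solving simultaneously gives p = 29/2, q = -13.

p = 29/2, q = -13, maximum P = -56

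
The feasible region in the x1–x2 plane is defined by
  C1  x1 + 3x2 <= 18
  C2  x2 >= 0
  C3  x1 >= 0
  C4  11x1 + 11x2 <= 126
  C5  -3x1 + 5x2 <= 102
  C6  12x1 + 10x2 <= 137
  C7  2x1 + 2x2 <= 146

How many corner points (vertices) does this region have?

5

The feasible vertices (each the meet of two boundaries and inside every other half-plane) are:
  (0, 6)
  (90/11, 36/11)
  (0, 0)
  (137/12, 0)
  (247/22, 5/22)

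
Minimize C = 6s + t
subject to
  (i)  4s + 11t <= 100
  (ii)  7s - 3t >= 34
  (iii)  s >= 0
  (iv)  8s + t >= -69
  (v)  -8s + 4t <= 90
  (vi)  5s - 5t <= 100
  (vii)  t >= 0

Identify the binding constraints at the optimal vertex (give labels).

Extreme points and C = 6s + t:
  (674/89, 564/89) → C = 4608/89
  (64/3, 4/3) → C = 388/3
  (34/7, 0) → C = 204/7
  (20, 0) → C = 120

The minimum is at (34/7, 0). Substituting into each constraint, equality holds for (ii) and (vii); the remaining constraints have slack.

(ii) and (vii)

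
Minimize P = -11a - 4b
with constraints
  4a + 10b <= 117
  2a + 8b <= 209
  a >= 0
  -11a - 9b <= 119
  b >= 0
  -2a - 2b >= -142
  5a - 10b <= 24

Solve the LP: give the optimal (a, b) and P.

a = 47/3, b = 163/30, minimum P = -2911/15

Extreme points and P = -11a - 4b:
  (0, 117/10) → P = -234/5
  (47/3, 163/30) → P = -2911/15
  (0, 0) → P = 0
  (24/5, 0) → P = -264/5

The optimum lies where 4a + 10b = 117 and 5a - 10b = 24.
Solving simultaneously gives a = 47/3, b = 163/30.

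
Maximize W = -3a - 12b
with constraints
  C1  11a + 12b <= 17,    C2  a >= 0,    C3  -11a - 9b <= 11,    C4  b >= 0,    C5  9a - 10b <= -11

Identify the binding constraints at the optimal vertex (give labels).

C2 and C5

Corner points and W = -3a - 12b:
  (0, 17/12) → W = -17
  (19/109, 137/109) → W = -1701/109
  (0, 11/10) → W = -66/5

The maximum is at (0, 11/10). Substituting into each constraint, equality holds for C2 and C5; the remaining constraints have slack.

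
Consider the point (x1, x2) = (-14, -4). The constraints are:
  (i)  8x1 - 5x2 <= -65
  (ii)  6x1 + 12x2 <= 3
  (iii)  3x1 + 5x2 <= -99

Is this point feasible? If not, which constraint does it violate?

not feasible — violates (iii)

Constraint (iii): 3x1 + 5x2 = -62, which is not ≤ -99. All other constraints are satisfied.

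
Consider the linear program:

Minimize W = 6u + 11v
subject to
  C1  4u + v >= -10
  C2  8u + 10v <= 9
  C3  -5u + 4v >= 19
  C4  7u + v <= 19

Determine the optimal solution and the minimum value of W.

Vertices and W = 6u + 11v:
  (-109/32, 29/8) → W = 311/16
  (-59/21, 26/21) → W = -68/21
  (-77/41, 197/82) → W = 1243/82

The binding constraints are 4u + v = -10 and -5u + 4v = 19.
Solving simultaneously gives u = -59/21, v = 26/21.

u = -59/21, v = 26/21, minimum W = -68/21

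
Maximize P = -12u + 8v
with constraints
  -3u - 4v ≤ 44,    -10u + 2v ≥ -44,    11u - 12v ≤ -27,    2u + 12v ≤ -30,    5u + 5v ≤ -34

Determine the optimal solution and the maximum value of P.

u = -102/7, v = -1/14, maximum P = 1220/7

Extreme points and P = -12u + 8v:
  (-159/20, -403/80) → P = 551/10
  (-102/7, -1/14) → P = 1220/7
  (-543/115, -239/115) → P = 4604/115
  (-129/25, -41/25) → P = 244/5

The binding constraints are -3u - 4v = 44 and 2u + 12v = -30.
Solving simultaneously gives u = -102/7, v = -1/14.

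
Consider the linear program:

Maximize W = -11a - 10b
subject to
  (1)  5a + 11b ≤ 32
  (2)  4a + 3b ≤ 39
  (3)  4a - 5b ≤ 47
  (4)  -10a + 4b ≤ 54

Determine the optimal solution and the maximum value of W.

Extreme points and W = -11a - 10b:
  (677/69, -107/69) → W = -6377/69
  (-233/65, 59/13) → W = -387/65
  (-229/17, -343/17) → W = 5949/17

a = -229/17, b = -343/17, maximum W = 5949/17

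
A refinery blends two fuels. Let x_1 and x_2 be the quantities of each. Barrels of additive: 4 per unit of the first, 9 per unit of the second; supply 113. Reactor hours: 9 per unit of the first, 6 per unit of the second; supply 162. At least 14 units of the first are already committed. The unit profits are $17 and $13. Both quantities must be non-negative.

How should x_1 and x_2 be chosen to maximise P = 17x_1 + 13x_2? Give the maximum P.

x_1 = 14, x_2 = 6, maximum P = 316

The optimum lies where 9x_1 + 6x_2 = 162 and x_1 = 14.
Solving simultaneously gives x_1 = 14, x_2 = 6.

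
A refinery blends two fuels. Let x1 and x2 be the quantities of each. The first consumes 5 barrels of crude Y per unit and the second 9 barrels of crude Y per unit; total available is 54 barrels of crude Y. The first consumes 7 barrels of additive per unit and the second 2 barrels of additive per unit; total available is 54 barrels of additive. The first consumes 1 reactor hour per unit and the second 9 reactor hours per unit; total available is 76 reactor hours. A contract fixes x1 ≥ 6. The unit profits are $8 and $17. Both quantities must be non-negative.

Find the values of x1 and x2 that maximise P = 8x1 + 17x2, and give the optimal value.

x1 = 6, x2 = 8/3, maximum P = 280/3

The optimum lies where 5x1 + 9x2 = 54 and x1 = 6.
Solving simultaneously gives x1 = 6, x2 = 8/3.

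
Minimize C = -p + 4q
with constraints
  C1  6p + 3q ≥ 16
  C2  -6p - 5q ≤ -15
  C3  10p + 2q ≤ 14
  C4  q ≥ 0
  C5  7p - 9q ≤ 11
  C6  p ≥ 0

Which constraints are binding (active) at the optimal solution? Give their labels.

C1 and C3

Vertices and C = -p + 4q:
  (5/9, 38/9) → C = 49/3
  (0, 16/3) → C = 64/3
  (0, 7) → C = 28

The minimum is at (5/9, 38/9). Substituting into each constraint, equality holds for C1 and C3; the remaining constraints have slack.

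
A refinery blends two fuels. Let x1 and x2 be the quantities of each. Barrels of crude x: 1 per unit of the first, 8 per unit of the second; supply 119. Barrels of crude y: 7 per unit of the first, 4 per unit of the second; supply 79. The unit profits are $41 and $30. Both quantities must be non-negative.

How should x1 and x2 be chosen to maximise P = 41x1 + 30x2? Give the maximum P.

x1 = 3, x2 = 29/2, maximum P = 558

Corner points and P = 41x1 + 30x2:
  (0, 0) → P = 0
  (0, 119/8) → P = 1785/4
  (79/7, 0) → P = 3239/7
  (3, 29/2) → P = 558

The binding constraints are x1 + 8x2 = 119 and 7x1 + 4x2 = 79.
Solving simultaneously gives x1 = 3, x2 = 29/2.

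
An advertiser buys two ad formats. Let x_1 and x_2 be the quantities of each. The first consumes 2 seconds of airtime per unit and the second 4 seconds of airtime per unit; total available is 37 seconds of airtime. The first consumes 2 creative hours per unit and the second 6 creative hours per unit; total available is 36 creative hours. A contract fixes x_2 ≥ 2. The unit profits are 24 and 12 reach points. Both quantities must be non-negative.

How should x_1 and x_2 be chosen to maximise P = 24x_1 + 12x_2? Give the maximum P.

x_1 = 12, x_2 = 2, maximum P = 312

Extreme points and P = 24x_1 + 12x_2:
  (0, 6) → P = 72
  (0, 2) → P = 24
  (12, 2) → P = 312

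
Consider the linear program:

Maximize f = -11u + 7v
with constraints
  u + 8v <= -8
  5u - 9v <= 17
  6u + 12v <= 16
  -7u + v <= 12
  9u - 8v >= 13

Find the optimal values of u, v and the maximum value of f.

u = -19/41, v = -88/41, maximum f = -407/41

Corner points and f = -11u + 7v:
  (64/49, -57/49) → f = -1103/49
  (1/2, -17/16) → f = -207/16
  (-19/41, -88/41) → f = -407/41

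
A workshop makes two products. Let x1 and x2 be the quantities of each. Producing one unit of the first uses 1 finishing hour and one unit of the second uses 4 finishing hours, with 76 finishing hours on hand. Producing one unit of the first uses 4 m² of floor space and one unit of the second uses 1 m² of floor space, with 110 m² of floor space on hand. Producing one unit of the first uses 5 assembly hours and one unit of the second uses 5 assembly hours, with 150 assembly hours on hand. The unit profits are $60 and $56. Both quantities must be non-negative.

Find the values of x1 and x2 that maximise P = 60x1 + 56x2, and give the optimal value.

x1 = 80/3, x2 = 10/3, maximum P = 5360/3

Extreme points and P = 60x1 + 56x2:
  (0, 0) → P = 0
  (0, 19) → P = 1064
  (55/2, 0) → P = 1650
  (44/3, 46/3) → P = 5216/3
  (80/3, 10/3) → P = 5360/3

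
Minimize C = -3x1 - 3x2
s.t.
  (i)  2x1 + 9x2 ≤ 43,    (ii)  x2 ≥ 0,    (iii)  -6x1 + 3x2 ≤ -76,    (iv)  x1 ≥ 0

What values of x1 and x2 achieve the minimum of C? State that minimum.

x1 = 43/2, x2 = 0, minimum C = -129/2

At the optimal vertex, 2x1 + 9x2 = 43 and x2 = 0.
Solving simultaneously gives x1 = 43/2, x2 = 0.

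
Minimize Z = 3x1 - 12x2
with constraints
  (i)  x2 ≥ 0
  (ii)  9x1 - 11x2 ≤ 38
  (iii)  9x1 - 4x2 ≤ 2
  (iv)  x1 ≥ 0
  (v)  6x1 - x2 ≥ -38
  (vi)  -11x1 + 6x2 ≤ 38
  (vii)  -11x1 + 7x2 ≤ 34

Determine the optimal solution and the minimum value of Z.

Feasible corners and Z = 3x1 - 12x2:
  (2/9, 0) → Z = 2/3
  (0, 0) → Z = 0
  (150/19, 328/19) → Z = -3486/19
  (0, 34/7) → Z = -408/7

The binding constraints are 9x1 - 4x2 = 2 and -11x1 + 7x2 = 34.
Solving simultaneously gives x1 = 150/19, x2 = 328/19.

x1 = 150/19, x2 = 328/19, minimum Z = -3486/19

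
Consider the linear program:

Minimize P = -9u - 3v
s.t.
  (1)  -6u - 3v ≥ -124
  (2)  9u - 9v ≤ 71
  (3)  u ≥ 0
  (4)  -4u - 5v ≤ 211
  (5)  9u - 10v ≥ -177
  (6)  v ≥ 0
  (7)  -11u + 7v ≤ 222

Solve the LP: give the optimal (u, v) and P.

At the optimal vertex, -6u - 3v = -124 and 9u - 9v = 71.
Solving simultaneously gives u = 443/27, v = 230/27.

u = 443/27, v = 230/27, minimum P = -1559/9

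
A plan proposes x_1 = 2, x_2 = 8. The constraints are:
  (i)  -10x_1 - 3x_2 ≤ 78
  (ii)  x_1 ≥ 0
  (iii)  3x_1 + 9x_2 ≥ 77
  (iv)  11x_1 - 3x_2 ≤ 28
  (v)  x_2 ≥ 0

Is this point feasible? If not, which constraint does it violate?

feasible

(i): -44 ≤ 78 ✓
(ii): 2 ≥ 0 ✓
(iii): 78 ≥ 77 ✓
(iv): -2 ≤ 28 ✓
(v): 8 ≥ 0 ✓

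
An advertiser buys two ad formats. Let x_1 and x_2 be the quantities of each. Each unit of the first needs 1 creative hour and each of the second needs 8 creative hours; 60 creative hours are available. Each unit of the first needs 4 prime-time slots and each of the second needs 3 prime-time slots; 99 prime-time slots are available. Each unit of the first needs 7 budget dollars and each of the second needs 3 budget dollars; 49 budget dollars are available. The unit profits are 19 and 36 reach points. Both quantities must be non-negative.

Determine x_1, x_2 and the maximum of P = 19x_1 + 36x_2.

x_1 = 4, x_2 = 7, maximum P = 328

Feasible corners and P = 19x_1 + 36x_2:
  (0, 0) → P = 0
  (0, 15/2) → P = 270
  (7, 0) → P = 133
  (4, 7) → P = 328

The binding constraints are x_1 + 8x_2 = 60 and 7x_1 + 3x_2 = 49.
Solving simultaneously gives x_1 = 4, x_2 = 7.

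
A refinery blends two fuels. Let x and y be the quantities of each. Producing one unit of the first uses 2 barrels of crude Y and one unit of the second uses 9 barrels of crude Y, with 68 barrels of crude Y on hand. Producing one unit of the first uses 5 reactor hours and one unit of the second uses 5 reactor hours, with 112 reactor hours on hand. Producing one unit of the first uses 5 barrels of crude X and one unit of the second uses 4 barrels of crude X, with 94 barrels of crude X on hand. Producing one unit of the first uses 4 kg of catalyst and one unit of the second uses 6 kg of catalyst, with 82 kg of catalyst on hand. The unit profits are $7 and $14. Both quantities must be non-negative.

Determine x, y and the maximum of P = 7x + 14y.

x = 55/4, y = 9/2, maximum P = 637/4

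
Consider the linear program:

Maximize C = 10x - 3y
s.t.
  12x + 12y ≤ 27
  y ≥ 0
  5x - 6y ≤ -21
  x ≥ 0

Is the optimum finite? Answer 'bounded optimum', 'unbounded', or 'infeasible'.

The boundaries 12x + 12y = 27 and y = 0 meet at (9/4, 0), but that point violates 5x - 6y ≤ -21. Every candidate vertex is excluded by some other constraint, so the feasible region is empty.

infeasible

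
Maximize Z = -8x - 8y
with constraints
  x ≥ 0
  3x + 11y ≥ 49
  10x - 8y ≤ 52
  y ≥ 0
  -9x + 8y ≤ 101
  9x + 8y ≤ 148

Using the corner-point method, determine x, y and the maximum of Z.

x = 0, y = 49/11, maximum Z = -392/11

Corner points and Z = -8x - 8y:
  (0, 49/11) → Z = -392/11
  (0, 101/8) → Z = -101
  (482/67, 167/67) → Z = -5192/67
  (200/19, 253/38) → Z = -2612/19
  (47/18, 249/16) → Z = -2617/18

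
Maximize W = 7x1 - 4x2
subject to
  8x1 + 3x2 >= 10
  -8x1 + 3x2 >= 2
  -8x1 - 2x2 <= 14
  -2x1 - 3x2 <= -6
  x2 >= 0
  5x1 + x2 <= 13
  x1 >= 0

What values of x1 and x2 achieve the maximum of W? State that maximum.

Corner points and W = 7x1 - 4x2:
  (1/2, 2) → W = -9/2
  (0, 10/3) → W = -40/3
  (37/23, 114/23) → W = -197/23
  (0, 13) → W = -52

x1 = 1/2, x2 = 2, maximum W = -9/2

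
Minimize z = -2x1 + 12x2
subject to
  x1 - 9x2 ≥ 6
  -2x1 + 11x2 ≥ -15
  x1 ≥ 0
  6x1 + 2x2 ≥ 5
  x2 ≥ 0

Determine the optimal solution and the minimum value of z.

x1 = 15/2, x2 = 0, minimum z = -15

Vertices and z = -2x1 + 12x2:
  (69/7, 3/7) → z = -102/7
  (6, 0) → z = -12
  (15/2, 0) → z = -15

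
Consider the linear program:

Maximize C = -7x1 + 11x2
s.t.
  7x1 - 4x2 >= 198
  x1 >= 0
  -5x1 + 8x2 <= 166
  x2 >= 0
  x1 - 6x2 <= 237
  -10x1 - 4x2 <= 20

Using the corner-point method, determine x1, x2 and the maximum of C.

Corner points and C = -7x1 + 11x2:
  (562/9, 538/9) → C = 1984/9
  (198/7, 0) → C = -198
  (237, 0) → C = -1659
The feasible region is unbounded (it extends along (6, 1), (8, 5)), but C strictly decreases along every unbounded feasible direction, so there is no improving ray and the maximum is attained at a vertex.

x1 = 562/9, x2 = 538/9, maximum C = 1984/9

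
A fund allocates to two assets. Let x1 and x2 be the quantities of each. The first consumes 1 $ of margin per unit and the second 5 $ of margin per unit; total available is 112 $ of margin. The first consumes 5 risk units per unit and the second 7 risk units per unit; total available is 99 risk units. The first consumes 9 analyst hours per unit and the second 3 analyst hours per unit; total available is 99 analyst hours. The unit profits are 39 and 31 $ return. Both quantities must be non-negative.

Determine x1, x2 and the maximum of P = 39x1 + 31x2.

Extreme points and P = 39x1 + 31x2:
  (0, 0) → P = 0
  (0, 99/7) → P = 3069/7
  (11, 0) → P = 429
  (33/4, 33/4) → P = 1155/2

The binding constraints are 5x1 + 7x2 = 99 and 9x1 + 3x2 = 99.
Solving simultaneously gives x1 = 33/4, x2 = 33/4.

x1 = 33/4, x2 = 33/4, maximum P = 1155/2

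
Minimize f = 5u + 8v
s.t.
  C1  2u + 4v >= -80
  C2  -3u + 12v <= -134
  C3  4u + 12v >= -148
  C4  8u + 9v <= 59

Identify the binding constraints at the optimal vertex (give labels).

C2 and C3

Feasible corners and f = 5u + 8v:
  (-2, -35/3) → f = -310/3
  (638/41, -895/123) → f = 2410/123
  (34, -71/3) → f = -58/3

The minimum is at (-2, -35/3). Substituting into each constraint, equality holds for C2 and C3; the remaining constraints have slack.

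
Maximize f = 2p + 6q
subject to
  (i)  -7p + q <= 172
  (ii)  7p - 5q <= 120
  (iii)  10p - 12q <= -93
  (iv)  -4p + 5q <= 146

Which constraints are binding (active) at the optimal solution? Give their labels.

Feasible corners and f = 2p + 6q:
  (-1971/74, -1069/74) → f = -5178/37
  (-714/31, 334/31) → f = 576/31
  (1905/34, 1851/34) → f = 7458/17
  (266/3, 1502/15) → f = 11672/15

The maximum is at (266/3, 1502/15). Substituting into each constraint, equality holds for (ii) and (iv); the remaining constraints have slack.

(ii) and (iv)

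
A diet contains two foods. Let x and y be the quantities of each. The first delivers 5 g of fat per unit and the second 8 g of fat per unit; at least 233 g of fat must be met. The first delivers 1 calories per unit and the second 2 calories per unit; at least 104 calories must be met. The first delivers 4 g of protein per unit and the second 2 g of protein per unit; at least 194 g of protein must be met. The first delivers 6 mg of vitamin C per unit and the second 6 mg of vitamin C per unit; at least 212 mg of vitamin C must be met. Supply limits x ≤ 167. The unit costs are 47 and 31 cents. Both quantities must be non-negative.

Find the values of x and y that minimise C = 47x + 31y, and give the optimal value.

Vertices and C = 47x + 31y:
  (0, 97) → C = 3007
  (104, 0) → C = 4888
  (167, 0) → C = 7849
  (30, 37) → C = 2557
The feasible region is unbounded (it extends along (0, 1)), but C strictly increases along every unbounded feasible direction, so there is no improving ray and the minimum is attained at a vertex.

x = 30, y = 37, minimum C = 2557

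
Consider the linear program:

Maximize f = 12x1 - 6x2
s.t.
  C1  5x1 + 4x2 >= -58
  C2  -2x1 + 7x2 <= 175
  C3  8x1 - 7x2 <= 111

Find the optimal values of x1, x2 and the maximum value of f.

x1 = 143/3, x2 = 811/21, maximum f = 2382/7

Feasible corners and f = 12x1 - 6x2:
  (-1106/43, 759/43) → f = -17826/43
  (38/67, -1019/67) → f = 6570/67
  (143/3, 811/21) → f = 2382/7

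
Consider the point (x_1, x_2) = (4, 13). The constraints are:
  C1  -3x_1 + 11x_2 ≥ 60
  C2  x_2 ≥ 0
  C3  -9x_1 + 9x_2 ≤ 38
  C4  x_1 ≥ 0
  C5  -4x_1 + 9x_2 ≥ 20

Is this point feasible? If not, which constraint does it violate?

Constraint C3: -9x_1 + 9x_2 = 81, which is not ≤ 38. All other constraints are satisfied.

not feasible — violates C3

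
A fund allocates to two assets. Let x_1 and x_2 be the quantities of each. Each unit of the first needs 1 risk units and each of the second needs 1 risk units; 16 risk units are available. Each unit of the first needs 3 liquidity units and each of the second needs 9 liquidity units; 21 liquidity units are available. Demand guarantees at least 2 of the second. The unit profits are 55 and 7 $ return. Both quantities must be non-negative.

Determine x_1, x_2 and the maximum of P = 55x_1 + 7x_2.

x_1 = 1, x_2 = 2, maximum P = 69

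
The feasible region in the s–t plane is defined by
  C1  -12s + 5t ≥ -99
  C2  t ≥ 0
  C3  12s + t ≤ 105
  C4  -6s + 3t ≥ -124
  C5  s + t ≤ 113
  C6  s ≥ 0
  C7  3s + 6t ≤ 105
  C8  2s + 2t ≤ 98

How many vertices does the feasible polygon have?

5

Pairwise boundary intersections that survive every other constraint:
  (33/4, 0)
  (26/3, 1)
  (0, 0)
  (175/23, 315/23)
  (0, 35/2)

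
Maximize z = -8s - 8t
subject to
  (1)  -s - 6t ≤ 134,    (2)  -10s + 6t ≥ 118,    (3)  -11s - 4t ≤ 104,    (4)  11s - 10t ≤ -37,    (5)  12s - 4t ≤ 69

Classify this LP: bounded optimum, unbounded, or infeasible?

Feasible corners and z = -8s - 8t:
  (-548/53, 129/53) → z = 3352/53
  (443/16, 1053/16) → z = -748
The feasible region has finitely many vertices and no improving ray; the maximum is 3352/53 at (-548/53, 129/53).

bounded optimum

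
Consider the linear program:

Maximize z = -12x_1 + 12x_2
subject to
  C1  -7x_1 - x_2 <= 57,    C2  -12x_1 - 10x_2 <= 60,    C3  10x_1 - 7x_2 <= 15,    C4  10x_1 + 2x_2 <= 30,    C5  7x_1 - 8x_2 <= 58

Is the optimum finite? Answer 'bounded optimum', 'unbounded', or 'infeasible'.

bounded optimum

Corner points and z = -12x_1 + 12x_2:
  (-255/29, 132/29) → z = 4644/29
  (-36, 195) → z = 2772
  (-135/92, -195/46) → z = -765/23
  (8/3, 5/3) → z = -12
The feasible region has finitely many vertices and no improving ray; the maximum is 2772 at (-36, 195).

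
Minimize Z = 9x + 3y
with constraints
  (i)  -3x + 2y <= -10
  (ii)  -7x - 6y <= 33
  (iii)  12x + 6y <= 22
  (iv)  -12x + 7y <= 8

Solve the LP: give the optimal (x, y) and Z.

x = -3/16, y = -169/32, minimum Z = -561/32

Corner points and Z = 9x + 3y:
  (-3/16, -169/32) → Z = -561/32
  (52/21, -9/7) → Z = 129/7
  (11, -55/3) → Z = 44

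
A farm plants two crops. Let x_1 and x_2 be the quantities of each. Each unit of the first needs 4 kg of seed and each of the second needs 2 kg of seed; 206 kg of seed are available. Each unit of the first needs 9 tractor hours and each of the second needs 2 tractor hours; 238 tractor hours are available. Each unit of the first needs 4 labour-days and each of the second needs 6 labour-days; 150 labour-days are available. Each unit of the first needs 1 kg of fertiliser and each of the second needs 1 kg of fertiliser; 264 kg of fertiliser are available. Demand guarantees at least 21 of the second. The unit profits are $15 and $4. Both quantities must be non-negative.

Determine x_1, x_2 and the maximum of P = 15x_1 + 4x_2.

x_1 = 6, x_2 = 21, maximum P = 174

Corner points and P = 15x_1 + 4x_2:
  (0, 25) → P = 100
  (0, 21) → P = 84
  (6, 21) → P = 174

The optimum lies where 4x_1 + 6x_2 = 150 and x_2 = 21.
Solving simultaneously gives x_1 = 6, x_2 = 21.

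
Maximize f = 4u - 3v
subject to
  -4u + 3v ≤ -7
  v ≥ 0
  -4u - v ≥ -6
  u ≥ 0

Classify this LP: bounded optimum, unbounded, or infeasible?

infeasible

The boundaries -4u + 3v = -7 and v = 0 meet at (7/4, 0), but that point violates -4u - v ≥ -6. Every candidate vertex is excluded by some other constraint, so the feasible region is empty.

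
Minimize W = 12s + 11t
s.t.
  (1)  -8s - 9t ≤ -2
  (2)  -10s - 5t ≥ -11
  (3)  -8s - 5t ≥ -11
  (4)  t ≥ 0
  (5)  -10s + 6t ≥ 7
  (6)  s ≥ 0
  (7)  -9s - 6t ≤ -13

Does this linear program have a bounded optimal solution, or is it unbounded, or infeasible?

bounded optimum

Extreme points and W = 12s + 11t:
  (0, 11/5) → W = 121/5
  (1/15, 31/15) → W = 353/15
  (0, 13/6) → W = 143/6
The feasible region has finitely many vertices and no improving ray; the minimum is 353/15 at (1/15, 31/15).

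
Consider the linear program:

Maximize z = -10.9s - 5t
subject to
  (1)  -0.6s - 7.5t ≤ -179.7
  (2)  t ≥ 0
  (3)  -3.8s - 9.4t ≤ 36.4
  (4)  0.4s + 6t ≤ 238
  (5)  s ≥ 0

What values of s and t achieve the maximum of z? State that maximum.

s = 0, t = 23.96, maximum z = -119.8

Vertices and z = -10.9s - 5t:
  (599/2, 0) → z = -65291/20
  (0, 599/25) → z = -599/5
  (595, 0) → z = -12971/2
  (0, 119/3) → z = -595/3

At the optimal vertex, -0.6s - 7.5t = -179.7 and s = 0.
Solving simultaneously gives s = 0, t = 599/25.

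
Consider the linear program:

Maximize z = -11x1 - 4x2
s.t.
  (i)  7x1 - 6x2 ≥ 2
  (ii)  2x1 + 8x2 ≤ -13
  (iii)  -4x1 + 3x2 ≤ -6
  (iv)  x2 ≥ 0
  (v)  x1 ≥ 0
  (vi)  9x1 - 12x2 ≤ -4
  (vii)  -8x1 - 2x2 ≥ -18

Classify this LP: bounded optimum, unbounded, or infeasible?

infeasible

The boundaries 9x1 - 12x2 = -4 and -8x1 - 2x2 = -18 meet at (104/57, 97/57), but that point violates 2x1 + 8x2 ≤ -13. Every candidate vertex is excluded by some other constraint, so the feasible region is empty.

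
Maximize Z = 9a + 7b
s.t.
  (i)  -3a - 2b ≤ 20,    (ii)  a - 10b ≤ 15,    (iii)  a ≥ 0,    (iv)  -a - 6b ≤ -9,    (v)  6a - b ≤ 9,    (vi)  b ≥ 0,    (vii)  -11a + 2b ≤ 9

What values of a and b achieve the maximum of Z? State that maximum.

Extreme points and Z = 9a + 7b:
  (0, 3/2) → Z = 21/2
  (0, 9/2) → Z = 63/2
  (63/37, 45/37) → Z = 882/37
  (27, 153) → Z = 1314

The binding constraints are 6a - b = 9 and -11a + 2b = 9.
Solving simultaneously gives a = 27, b = 153.

a = 27, b = 153, maximum Z = 1314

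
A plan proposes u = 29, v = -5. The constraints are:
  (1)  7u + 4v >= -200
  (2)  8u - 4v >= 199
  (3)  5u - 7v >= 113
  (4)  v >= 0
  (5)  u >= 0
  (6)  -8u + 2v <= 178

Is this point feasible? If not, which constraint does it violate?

not feasible — violates (4)

Constraint (4): v = -5, which is not ≥ 0. All other constraints are satisfied.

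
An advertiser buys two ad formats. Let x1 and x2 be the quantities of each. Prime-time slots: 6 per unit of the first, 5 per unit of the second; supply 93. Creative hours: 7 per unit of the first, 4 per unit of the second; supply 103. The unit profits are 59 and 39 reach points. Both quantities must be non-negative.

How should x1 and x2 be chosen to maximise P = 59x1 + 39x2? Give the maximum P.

The optimum lies where 6x1 + 5x2 = 93 and 7x1 + 4x2 = 103.
Solving simultaneously gives x1 = 13, x2 = 3.

x1 = 13, x2 = 3, maximum P = 884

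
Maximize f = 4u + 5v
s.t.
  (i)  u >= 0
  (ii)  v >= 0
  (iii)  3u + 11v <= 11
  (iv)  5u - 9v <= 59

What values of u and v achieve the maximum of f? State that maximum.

u = 11/3, v = 0, maximum f = 44/3

Extreme points and f = 4u + 5v:
  (0, 0) → f = 0
  (0, 1) → f = 5
  (11/3, 0) → f = 44/3

The binding constraints are v = 0 and 3u + 11v = 11.
Solving simultaneously gives u = 11/3, v = 0.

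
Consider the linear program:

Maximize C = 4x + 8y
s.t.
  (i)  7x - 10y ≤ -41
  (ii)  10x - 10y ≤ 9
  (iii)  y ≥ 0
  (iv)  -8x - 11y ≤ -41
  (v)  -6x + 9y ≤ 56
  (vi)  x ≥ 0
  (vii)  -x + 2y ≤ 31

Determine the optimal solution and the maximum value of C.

Feasible corners and C = 4x + 8y:
  (50/3, 473/30) → C = 964/5
  (0, 41/10) → C = 164/5
  (641/30, 307/15) → C = 1246/5
  (0, 56/9) → C = 448/9

x = 641/30, y = 307/15, maximum C = 1246/5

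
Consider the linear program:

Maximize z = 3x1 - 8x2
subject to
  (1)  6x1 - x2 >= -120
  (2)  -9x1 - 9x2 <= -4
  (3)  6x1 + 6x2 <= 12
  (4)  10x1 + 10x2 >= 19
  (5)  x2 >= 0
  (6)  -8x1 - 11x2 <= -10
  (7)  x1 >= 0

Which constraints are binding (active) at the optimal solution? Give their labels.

Corner points and z = 3x1 - 8x2:
  (2, 0) → z = 6
  (0, 2) → z = -16
  (19/10, 0) → z = 57/10
  (0, 19/10) → z = -76/5

The maximum is at (2, 0). Substituting into each constraint, equality holds for (3) and (5); the remaining constraints have slack.

(3) and (5)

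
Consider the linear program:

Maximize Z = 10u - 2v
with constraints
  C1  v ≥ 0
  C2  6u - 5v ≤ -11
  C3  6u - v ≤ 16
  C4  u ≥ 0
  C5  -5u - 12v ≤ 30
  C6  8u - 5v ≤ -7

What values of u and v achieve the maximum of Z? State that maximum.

u = 87/22, v = 85/11, maximum Z = 265/11

Feasible corners and Z = 10u - 2v:
  (0, 11/5) → Z = -22/5
  (2, 23/5) → Z = 54/5
  (87/22, 85/11) → Z = 265/11
The feasible region is unbounded (it extends along (0, 1), (1, 6)), but Z strictly decreases along every unbounded feasible direction, so there is no improving ray and the maximum is attained at a vertex.

The optimum lies where 6u - v = 16 and 8u - 5v = -7.
Solving simultaneously gives u = 87/22, v = 85/11.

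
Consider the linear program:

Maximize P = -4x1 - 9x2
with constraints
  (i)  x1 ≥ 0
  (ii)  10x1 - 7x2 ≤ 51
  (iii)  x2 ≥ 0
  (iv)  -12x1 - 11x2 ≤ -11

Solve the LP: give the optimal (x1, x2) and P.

x1 = 11/12, x2 = 0, maximum P = -11/3

Extreme points and P = -4x1 - 9x2:
  (0, 1) → P = -9
  (51/10, 0) → P = -102/5
  (11/12, 0) → P = -11/3
The feasible region is unbounded (it extends along (0, 1), (7, 10)), but P strictly decreases along every unbounded feasible direction, so there is no improving ray and the maximum is attained at a vertex.

The optimum lies where x2 = 0 and -12x1 - 11x2 = -11.
Solving simultaneously gives x1 = 11/12, x2 = 0.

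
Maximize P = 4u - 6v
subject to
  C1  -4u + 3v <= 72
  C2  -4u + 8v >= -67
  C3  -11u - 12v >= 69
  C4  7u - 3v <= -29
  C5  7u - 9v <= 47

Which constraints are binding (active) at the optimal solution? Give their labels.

C2 and C5

Vertices and P = 4u - 6v:
  (-777/20, -139/5) → P = 57/5
  (-119/9, 172/27) → P = -820/9
  (-227/20, -281/20) → P = 389/10
  (-185/39, -164/117) → P = -412/39
  (-67/7, -38/3) → P = 264/7

The maximum is at (-227/20, -281/20). Substituting into each constraint, equality holds for C2 and C5; the remaining constraints have slack.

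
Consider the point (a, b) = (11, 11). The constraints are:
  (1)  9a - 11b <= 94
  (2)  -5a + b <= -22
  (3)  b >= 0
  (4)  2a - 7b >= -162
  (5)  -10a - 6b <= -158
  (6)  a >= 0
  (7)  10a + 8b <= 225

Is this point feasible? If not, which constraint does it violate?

(1): -22 ≤ 94 ✓
(2): -44 ≤ -22 ✓
(3): 11 ≥ 0 ✓
(4): -55 ≥ -162 ✓
(5): -176 ≤ -158 ✓
(6): 11 ≥ 0 ✓
(7): 198 ≤ 225 ✓

feasible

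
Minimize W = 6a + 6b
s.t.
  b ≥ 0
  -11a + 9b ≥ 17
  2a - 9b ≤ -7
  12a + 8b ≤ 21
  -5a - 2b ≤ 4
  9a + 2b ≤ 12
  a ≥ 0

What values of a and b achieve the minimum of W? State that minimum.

a = 0, b = 17/9, minimum W = 34/3

Corner points and W = 6a + 6b:
  (53/196, 435/196) → W = 732/49
  (0, 17/9) → W = 34/3
  (0, 21/8) → W = 63/4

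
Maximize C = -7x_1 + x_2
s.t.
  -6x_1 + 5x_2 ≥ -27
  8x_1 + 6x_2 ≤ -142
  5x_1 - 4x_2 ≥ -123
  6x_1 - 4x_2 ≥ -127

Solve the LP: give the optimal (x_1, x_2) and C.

x_1 = -743/6, x_2 = -154, maximum C = 4277/6

Corner points and C = -7x_1 + x_2:
  (-137/19, -267/19) → C = 692/19
  (-743/6, -154) → C = 4277/6
  (-665/34, 41/17) → C = 4737/34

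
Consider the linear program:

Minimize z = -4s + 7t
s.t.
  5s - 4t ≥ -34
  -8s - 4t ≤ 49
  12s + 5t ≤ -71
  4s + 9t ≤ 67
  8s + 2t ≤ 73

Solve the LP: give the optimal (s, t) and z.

Extreme points and z = -4s + 7t:
  (-83/13, 27/52) → z = 1517/52
  (-454/73, 53/73) → z = 2187/73
  (-39/8, -5/2) → z = 2

s = -39/8, t = -5/2, minimum z = 2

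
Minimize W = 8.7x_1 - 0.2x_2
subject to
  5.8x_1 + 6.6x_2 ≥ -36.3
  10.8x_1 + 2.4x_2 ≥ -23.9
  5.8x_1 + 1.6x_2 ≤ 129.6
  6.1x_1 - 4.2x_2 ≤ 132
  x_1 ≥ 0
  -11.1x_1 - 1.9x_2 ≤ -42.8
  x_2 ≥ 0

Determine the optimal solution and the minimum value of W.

Corner points and W = 8.7x_1 - 0.2x_2:
  (18888/853, 624/853) → W = 821004/4265
  (0, 81) → W = -81/5
  (1320/61, 0) → W = 11484/61
  (0, 428/19) → W = -428/95
  (428/111, 0) → W = 6206/185

The optimum lies where 5.8x_1 + 1.6x_2 = 129.6 and x_1 = 0.
Solving simultaneously gives x_1 = 0, x_2 = 81.

x_1 = 0, x_2 = 81, minimum W = -16.2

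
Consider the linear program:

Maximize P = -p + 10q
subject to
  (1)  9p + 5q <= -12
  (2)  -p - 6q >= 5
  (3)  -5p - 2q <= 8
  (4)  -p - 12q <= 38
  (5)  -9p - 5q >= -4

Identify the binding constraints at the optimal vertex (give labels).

Vertices and P = -p + 10q:
  (-47/49, -33/49) → P = -283/49
  (46/103, -330/103) → P = -3346/103
  (-19/14, -17/28) → P = -33/7
  (-10/29, -91/29) → P = -900/29

The maximum is at (-19/14, -17/28). Substituting into each constraint, equality holds for (2) and (3); the remaining constraints have slack.

(2) and (3)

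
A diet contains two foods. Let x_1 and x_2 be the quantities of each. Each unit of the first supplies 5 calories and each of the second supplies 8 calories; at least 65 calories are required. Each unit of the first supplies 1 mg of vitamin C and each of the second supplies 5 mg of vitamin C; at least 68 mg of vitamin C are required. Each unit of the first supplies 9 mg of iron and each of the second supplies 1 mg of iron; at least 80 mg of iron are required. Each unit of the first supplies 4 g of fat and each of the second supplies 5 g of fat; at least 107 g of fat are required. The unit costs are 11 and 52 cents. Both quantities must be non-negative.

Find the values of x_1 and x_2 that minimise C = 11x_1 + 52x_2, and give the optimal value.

Corner points and C = 11x_1 + 52x_2:
  (0, 80) → C = 4160
  (68, 0) → C = 748
  (13, 11) → C = 715
  (293/41, 643/41) → C = 36659/41
The feasible region is unbounded (it extends along (0, 1), (1, 0)), but C strictly increases along every unbounded feasible direction, so there is no improving ray and the minimum is attained at a vertex.

The optimum lies where x_1 + 5x_2 = 68 and 4x_1 + 5x_2 = 107.
Solving simultaneously gives x_1 = 13, x_2 = 11.

x_1 = 13, x_2 = 11, minimum C = 715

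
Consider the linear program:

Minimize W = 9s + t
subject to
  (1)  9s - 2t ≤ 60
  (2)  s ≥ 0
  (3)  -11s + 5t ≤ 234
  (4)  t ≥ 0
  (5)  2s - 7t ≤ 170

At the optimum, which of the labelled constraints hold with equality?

Corner points and W = 9s + t:
  (768/23, 2766/23) → W = 9678/23
  (20/3, 0) → W = 60
  (0, 234/5) → W = 234/5
  (0, 0) → W = 0

The minimum is at (0, 0). Substituting into each constraint, equality holds for (2) and (4); the remaining constraints have slack.

(2) and (4)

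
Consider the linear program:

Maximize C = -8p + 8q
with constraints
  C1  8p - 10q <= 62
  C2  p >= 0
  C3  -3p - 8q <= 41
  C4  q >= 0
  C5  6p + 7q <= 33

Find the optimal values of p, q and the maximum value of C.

Extreme points and C = -8p + 8q:
  (0, 0) → C = 0
  (0, 33/7) → C = 264/7
  (11/2, 0) → C = -44

p = 0, q = 33/7, maximum C = 264/7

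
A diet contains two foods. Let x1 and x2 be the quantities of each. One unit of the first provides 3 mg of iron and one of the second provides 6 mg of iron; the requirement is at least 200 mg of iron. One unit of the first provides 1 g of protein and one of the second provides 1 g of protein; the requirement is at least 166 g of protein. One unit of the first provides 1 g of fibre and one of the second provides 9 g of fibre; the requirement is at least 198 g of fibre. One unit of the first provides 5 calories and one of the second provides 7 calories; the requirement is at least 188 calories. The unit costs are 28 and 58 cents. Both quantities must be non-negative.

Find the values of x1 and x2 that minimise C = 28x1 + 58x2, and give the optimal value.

The feasible region is unbounded (it extends along (0, 1), (1, 0)), but C strictly increases along every unbounded feasible direction, so there is no improving ray and the minimum is attained at a vertex.

The binding constraints are x1 + x2 = 166 and x1 + 9x2 = 198.
Solving simultaneously gives x1 = 162, x2 = 4.

x1 = 162, x2 = 4, minimum C = 4768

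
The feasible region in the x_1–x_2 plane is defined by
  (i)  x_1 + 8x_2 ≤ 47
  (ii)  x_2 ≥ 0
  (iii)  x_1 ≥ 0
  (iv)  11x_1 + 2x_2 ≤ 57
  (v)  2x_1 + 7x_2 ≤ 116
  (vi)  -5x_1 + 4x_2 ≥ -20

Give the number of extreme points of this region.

5

Pairwise boundary intersections that survive every other constraint:
  (0, 47/8)
  (181/43, 230/43)
  (0, 0)
  (4, 0)
  (134/27, 65/54)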